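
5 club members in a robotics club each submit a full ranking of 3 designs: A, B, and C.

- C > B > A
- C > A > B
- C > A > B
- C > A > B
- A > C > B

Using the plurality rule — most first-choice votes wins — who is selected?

First-place vote totals:
  A: 1
  B: 0
  C: 4
C has the most first-place votes.

C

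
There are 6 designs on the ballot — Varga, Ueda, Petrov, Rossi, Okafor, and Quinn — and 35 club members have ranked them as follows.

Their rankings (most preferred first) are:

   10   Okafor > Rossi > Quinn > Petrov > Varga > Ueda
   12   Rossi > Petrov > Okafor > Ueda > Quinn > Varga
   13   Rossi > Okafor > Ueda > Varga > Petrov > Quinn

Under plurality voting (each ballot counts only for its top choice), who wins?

Rossi

First-place vote totals:
  Varga: 0
  Ueda: 0
  Petrov: 0
  Rossi: 25
  Okafor: 10
  Quinn: 0
Rossi has the most first-place votes.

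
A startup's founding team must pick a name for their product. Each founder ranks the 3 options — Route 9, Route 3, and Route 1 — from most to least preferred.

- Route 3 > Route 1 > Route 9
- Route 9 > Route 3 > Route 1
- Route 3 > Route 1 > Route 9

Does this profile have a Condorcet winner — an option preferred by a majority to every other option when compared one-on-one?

Yes

Head-to-head results (3 voters total):
Route 9 vs Route 3: Route 3 wins 2–1.
Route 9 vs Route 1: Route 1 wins 2–1.
Route 3 vs Route 1: Route 3 wins 3–0.
Route 3 beats each rival — Route 9 (2–1), Route 1 (3–0) — so Route 3 is the Condorcet winner.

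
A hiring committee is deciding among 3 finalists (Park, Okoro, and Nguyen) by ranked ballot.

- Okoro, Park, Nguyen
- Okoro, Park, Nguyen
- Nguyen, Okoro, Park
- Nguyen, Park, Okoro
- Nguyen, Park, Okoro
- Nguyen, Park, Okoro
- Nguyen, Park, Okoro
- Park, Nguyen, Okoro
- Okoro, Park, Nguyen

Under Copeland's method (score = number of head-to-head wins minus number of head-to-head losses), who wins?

Nguyen

Pairwise results:
  Park vs Okoro: Park wins 5–4.
  Park vs Nguyen: Nguyen wins 5–4.
  Okoro vs Nguyen: Nguyen wins 6–3.
Copeland scores (wins − losses):
  Park: 1 − 1 = 0
  Okoro: 0 − 2 = -2
  Nguyen: 2 − 0 = 2
Nguyen has the best Copeland score.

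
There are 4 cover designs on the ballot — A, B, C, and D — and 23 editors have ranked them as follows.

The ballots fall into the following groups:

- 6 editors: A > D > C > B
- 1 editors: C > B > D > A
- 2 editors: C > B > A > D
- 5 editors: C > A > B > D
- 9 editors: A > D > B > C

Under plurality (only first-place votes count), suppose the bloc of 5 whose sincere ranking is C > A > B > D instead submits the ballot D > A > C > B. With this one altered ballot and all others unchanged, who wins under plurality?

A

First-place totals with the altered ballot: A 15, B 0, C 3, D 5.
The winner is unchanged: still A.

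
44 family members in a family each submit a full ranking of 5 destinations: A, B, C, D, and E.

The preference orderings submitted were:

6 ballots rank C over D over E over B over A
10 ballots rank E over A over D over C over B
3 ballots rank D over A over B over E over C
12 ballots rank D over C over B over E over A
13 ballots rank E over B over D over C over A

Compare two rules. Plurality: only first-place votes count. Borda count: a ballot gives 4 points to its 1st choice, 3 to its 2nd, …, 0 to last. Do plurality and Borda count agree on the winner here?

Plurality first-place counts: A 0, B 0, C 6, D 15, E 23 → E.
Borda totals: A 39, B 75, C 83, D 124, E 119 → D.
The two rules disagree: plurality picks E, Borda picks D.

No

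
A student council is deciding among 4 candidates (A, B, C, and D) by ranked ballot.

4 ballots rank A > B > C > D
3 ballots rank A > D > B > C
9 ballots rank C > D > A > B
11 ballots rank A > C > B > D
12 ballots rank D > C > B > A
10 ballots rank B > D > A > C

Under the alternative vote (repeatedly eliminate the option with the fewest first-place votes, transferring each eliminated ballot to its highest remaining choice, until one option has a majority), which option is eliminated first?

Round 1: A 18, D 12, B 10, C 9. C has the fewest and is eliminated.
Round 2: D 21, A 18, B 10. B has the fewest and is eliminated.
Round 3: D 31, A 18. D has a majority.

C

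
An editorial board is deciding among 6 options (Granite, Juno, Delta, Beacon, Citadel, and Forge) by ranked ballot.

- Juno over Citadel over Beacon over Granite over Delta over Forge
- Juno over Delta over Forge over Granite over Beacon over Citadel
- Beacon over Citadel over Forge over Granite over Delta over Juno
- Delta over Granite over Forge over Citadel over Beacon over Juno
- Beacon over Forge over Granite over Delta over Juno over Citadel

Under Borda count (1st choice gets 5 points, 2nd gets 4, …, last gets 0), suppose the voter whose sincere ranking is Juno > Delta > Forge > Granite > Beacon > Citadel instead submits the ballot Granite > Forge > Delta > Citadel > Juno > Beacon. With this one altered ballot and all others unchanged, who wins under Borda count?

Granite

Borda totals with the altered ballot: Granite 16, Juno 7, Delta 12, Beacon 14, Citadel 12, Forge 14.
The switch changes the winner from Beacon to Granite.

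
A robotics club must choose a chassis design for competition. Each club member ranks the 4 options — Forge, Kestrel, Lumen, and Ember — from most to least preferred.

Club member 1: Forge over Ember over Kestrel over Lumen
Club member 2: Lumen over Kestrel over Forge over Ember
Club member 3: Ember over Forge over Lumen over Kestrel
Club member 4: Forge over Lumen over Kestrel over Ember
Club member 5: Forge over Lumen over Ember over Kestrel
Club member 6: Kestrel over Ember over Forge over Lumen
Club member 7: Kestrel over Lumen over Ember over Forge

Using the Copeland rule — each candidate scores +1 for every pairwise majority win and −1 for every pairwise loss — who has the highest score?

Pairwise results:
  Forge vs Kestrel: Forge wins 4–3.
  Forge vs Lumen: Forge wins 5–2.
  Forge vs Ember: Forge wins 4–3.
  Kestrel vs Lumen: Lumen wins 4–3.
  Kestrel vs Ember: Kestrel wins 4–3.
  Lumen vs Ember: Lumen wins 4–3.
Copeland scores (wins − losses):
  Forge: 3 − 0 = 3
  Kestrel: 1 − 2 = -1
  Lumen: 2 − 1 = 1
  Ember: 0 − 3 = -3
Forge has the best Copeland score.

Forge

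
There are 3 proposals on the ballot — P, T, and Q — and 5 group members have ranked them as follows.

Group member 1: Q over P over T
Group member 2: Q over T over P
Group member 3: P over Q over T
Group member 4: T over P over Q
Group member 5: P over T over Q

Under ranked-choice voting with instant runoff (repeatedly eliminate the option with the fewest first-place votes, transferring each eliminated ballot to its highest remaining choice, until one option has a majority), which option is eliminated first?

Round 1: P 2, Q 2, T 1. T has the fewest and is eliminated.
Round 2: P 3, Q 2. P has a majority.

T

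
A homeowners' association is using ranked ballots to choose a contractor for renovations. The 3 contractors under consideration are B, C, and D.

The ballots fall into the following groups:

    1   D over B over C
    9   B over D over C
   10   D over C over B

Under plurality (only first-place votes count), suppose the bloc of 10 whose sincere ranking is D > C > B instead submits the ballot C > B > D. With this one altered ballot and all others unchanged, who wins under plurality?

C

First-place totals with the altered ballot: B 9, C 10, D 1.
The switch changes the winner from D to C.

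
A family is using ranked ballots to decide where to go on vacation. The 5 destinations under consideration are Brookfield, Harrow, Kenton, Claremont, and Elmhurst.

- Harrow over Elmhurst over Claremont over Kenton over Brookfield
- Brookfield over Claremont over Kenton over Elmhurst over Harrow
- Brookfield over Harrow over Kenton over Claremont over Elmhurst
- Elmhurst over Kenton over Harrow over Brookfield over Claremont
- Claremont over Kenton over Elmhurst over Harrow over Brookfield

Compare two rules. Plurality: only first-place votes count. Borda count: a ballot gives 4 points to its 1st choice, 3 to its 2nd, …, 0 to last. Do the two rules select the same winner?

No

Plurality first-place counts: Brookfield 2, Harrow 1, Kenton 0, Claremont 1, Elmhurst 1 → Brookfield.
Borda totals: Brookfield 9, Harrow 10, Kenton 11, Claremont 10, Elmhurst 10 → Kenton.
The two rules disagree: plurality picks Brookfield, Borda picks Kenton.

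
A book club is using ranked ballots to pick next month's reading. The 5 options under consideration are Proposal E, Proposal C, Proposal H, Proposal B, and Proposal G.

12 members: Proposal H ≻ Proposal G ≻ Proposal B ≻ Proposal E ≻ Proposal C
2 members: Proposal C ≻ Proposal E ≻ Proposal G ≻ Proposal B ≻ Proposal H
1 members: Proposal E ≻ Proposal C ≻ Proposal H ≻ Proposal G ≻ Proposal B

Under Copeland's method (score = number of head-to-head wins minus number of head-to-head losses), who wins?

Pairwise results:
  Proposal E vs Proposal C: Proposal E wins 13–2.
  Proposal E vs Proposal H: Proposal H wins 12–3.
  Proposal E vs Proposal B: Proposal B wins 12–3.
  Proposal E vs Proposal G: Proposal G wins 12–3.
  Proposal C vs Proposal H: Proposal H wins 12–3.
  Proposal C vs Proposal B: Proposal B wins 12–3.
  Proposal C vs Proposal G: Proposal G wins 12–3.
  Proposal H vs Proposal B: Proposal H wins 13–2.
  Proposal H vs Proposal G: Proposal H wins 13–2.
  Proposal B vs Proposal G: Proposal G wins 15–0.
Copeland scores (wins − losses):
  Proposal E: 1 − 3 = -2
  Proposal C: 0 − 4 = -4
  Proposal H: 4 − 0 = 4
  Proposal B: 2 − 2 = 0
  Proposal G: 3 − 1 = 2
Proposal H has the best Copeland score.

Proposal H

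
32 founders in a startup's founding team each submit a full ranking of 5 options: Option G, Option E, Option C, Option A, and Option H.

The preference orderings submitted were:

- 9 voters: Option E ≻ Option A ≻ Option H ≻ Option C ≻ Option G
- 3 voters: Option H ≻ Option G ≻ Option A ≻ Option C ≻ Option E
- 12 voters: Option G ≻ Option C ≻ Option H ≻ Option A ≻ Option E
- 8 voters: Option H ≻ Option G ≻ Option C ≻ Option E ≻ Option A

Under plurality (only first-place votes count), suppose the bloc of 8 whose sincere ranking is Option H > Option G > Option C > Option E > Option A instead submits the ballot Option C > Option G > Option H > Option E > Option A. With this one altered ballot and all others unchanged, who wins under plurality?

Option G

First-place totals with the altered ballot: Option G 12, Option E 9, Option C 8, Option A 0, Option H 3.
The winner is unchanged: still Option G.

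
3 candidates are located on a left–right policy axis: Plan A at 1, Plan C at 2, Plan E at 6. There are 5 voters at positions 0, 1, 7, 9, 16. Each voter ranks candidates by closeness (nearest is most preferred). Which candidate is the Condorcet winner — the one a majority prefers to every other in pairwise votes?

With single-peaked preferences on a line, the Condorcet winner is the candidate closest to the median voter.
The median voter (position 7) is closest to Plan E at 6.
Check: Plan E vs Plan C — voters closer to Plan E: 3 of 5.

Plan E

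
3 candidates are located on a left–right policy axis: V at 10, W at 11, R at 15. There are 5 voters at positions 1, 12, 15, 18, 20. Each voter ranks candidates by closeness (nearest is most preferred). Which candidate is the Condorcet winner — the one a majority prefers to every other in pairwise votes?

R

With single-peaked preferences on a line, the Condorcet winner is the candidate closest to the median voter.
The median voter (position 15) is closest to R at 15.
Check: R vs W — voters closer to R: 3 of 5.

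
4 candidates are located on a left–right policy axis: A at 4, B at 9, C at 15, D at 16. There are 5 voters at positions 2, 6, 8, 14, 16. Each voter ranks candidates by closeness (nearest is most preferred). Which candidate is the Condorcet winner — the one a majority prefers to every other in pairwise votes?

With single-peaked preferences on a line, the Condorcet winner is the candidate closest to the median voter.
The median voter (position 8) is closest to B at 9.
Check: B vs D — voters closer to B: 3 of 5.

B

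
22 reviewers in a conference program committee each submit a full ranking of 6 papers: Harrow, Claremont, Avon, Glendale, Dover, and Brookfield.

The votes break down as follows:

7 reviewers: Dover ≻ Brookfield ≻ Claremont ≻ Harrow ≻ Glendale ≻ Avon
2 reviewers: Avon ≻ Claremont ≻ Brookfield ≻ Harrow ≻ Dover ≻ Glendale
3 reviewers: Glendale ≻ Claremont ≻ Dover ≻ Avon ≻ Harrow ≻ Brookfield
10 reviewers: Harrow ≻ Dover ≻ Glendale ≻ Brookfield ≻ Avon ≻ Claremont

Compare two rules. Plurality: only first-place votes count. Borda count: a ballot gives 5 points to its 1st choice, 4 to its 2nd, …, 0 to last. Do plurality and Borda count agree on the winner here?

No

Plurality first-place counts: Harrow 10, Claremont 0, Avon 2, Glendale 3, Dover 7, Brookfield 0 → Harrow.
Borda totals: Harrow 71, Claremont 41, Avon 26, Glendale 52, Dover 86, Brookfield 54 → Dover.
The two rules disagree: plurality picks Harrow, Borda picks Dover.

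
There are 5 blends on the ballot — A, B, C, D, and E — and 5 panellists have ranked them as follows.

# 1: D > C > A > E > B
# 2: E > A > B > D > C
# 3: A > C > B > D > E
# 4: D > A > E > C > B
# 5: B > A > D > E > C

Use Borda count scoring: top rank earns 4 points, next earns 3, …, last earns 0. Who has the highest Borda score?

Borda scores:
  A: 2 + 3 + 4 + 3 + 3 = 15
  B: 0 + 2 + 2 + 0 + 4 = 8
  C: 3 + 0 + 3 + 1 + 0 = 7
  D: 4 + 1 + 1 + 4 + 2 = 12
  E: 1 + 4 + 0 + 2 + 1 = 8
A has the highest total.

A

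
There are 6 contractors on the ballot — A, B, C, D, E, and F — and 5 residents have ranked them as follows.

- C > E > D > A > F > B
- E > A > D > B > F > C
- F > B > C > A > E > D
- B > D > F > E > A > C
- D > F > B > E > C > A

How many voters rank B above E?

3

Ballots ranking B above E: 3.
Ballots ranking E above B: 2.
So 3 of 5 voters prefer B to E.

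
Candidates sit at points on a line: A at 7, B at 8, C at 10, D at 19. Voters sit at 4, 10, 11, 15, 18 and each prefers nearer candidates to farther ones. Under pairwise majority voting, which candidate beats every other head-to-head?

C

With single-peaked preferences on a line, the Condorcet winner is the candidate closest to the median voter.
The median voter (position 11) is closest to C at 10.
Check: C vs A — voters closer to C: 4 of 5.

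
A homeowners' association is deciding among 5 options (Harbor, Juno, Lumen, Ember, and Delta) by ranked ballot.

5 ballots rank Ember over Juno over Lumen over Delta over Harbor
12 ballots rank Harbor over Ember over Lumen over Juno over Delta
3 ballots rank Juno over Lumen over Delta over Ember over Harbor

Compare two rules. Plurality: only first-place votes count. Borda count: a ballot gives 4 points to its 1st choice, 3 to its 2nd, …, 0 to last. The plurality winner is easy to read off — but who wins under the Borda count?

Plurality first-place counts: Harbor 12, Juno 3, Lumen 0, Ember 5, Delta 0 → Harbor.
Borda totals: Harbor 48, Juno 39, Lumen 43, Ember 59, Delta 11 → Ember.

Ember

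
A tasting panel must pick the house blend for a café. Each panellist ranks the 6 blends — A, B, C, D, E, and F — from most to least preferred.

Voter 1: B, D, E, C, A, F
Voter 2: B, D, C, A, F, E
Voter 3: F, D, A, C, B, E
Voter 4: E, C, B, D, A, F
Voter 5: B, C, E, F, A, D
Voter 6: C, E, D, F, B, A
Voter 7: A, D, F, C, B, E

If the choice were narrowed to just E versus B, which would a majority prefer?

Ballots ranking E above B: 2.
Ballots ranking B above E: 5.
B wins the head-to-head, 5–2.

B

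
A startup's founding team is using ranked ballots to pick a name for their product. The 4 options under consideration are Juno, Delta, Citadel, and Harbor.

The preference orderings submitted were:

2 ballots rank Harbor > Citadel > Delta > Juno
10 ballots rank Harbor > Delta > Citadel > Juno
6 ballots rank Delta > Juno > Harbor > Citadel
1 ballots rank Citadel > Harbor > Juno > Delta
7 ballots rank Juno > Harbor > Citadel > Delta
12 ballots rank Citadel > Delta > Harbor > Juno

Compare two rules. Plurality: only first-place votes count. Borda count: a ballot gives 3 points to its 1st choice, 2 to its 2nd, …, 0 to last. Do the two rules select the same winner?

Plurality first-place counts: Juno 7, Delta 6, Citadel 13, Harbor 12 → Citadel.
Borda totals: Juno 34, Delta 64, Citadel 60, Harbor 70 → Harbor.
The two rules disagree: plurality picks Citadel, Borda picks Harbor.

No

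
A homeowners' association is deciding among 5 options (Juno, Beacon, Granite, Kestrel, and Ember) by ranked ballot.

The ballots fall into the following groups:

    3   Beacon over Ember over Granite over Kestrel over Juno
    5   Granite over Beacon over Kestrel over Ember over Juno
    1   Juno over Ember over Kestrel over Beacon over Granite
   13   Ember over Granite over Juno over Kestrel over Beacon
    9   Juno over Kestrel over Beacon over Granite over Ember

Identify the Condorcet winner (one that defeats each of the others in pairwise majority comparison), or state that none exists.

Head-to-head results (31 voters total):
Juno vs Beacon: Juno wins 23–8.
Juno vs Granite: Granite wins 21–10.
Juno vs Kestrel: Juno wins 23–8.
Juno vs Ember: Ember wins 21–10.
Beacon vs Granite: Granite wins 18–13.
Beacon vs Kestrel: Kestrel wins 23–8.
Beacon vs Ember: Beacon wins 17–14.
Granite vs Kestrel: Granite wins 21–10.
Granite vs Ember: Ember wins 17–14.
Kestrel vs Ember: Ember wins 17–14.
No candidate beats all others: Juno beats Beacon beats Ember beats Juno, a majority cycle.

No Condorcet winner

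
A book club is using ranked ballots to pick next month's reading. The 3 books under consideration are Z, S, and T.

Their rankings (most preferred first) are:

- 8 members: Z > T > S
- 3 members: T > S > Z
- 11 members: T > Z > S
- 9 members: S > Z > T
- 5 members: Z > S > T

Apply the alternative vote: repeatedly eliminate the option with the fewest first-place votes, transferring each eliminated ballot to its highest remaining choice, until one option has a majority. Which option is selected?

Z

Round 1: T 14, Z 13, S 9. S has the fewest and is eliminated.
Round 2: Z 22, T 14. Z has a majority.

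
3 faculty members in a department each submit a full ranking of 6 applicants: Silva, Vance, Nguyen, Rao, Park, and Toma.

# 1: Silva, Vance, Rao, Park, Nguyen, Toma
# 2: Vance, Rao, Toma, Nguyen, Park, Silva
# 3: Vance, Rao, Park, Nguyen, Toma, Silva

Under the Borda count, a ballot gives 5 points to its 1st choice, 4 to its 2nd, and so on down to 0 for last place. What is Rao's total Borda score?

11

Borda scores:
  Silva: 5 + 0 + 0 = 5
  Vance: 4 + 5 + 5 = 14
  Nguyen: 1 + 2 + 2 = 5
  Rao: 3 + 4 + 4 = 11
  Park: 2 + 1 + 3 = 6
  Toma: 0 + 3 + 1 = 4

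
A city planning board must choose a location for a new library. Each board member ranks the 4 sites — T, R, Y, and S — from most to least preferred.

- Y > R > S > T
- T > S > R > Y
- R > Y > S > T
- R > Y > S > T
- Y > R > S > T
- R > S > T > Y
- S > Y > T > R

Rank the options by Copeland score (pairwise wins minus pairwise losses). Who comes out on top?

Pairwise results:
  T vs R: R wins 5–2.
  T vs Y: Y wins 5–2.
  T vs S: S wins 6–1.
  R vs Y: R wins 4–3.
  R vs S: R wins 5–2.
  Y vs S: Y wins 4–3.
Copeland scores (wins − losses):
  T: 0 − 3 = -3
  R: 3 − 0 = 3
  Y: 2 − 1 = 1
  S: 1 − 2 = -1
R has the best Copeland score.

R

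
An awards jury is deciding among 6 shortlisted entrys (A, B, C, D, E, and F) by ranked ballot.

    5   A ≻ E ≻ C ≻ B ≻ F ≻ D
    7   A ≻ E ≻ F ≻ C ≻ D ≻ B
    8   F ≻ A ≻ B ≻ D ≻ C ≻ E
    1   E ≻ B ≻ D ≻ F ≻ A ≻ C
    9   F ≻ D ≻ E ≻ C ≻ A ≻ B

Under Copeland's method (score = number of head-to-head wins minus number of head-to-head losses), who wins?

F

Pairwise results:
  A vs B: A wins 29–1.
  A vs C: A wins 21–9.
  A vs D: A wins 20–10.
  A vs E: A wins 20–10.
  A vs F: F wins 18–12.
  B vs C: C wins 21–9.
  B vs D: D wins 16–14.
  B vs E: E wins 22–8.
  B vs F: F wins 24–6.
  C vs D: D wins 18–12.
  C vs E: E wins 22–8.
  C vs F: F wins 25–5.
  D vs E: D wins 17–13.
  D vs F: F wins 29–1.
  E vs F: F wins 17–13.
Copeland scores (wins − losses):
  A: 4 − 1 = 3
  B: 0 − 5 = -5
  C: 1 − 4 = -3
  D: 3 − 2 = 1
  E: 2 − 3 = -1
  F: 5 − 0 = 5
F has the best Copeland score.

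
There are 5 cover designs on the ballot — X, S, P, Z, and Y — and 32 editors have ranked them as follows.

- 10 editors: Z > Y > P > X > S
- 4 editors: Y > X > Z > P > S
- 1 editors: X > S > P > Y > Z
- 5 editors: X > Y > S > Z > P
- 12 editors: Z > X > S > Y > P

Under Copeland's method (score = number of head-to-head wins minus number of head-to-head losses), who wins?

Z

Pairwise results:
  X vs S: X wins 32–0.
  X vs P: X wins 22–10.
  X vs Z: Z wins 22–10.
  X vs Y: X wins 18–14.
  S vs P: S wins 18–14.
  S vs Z: Z wins 26–6.
  S vs Y: Y wins 19–13.
  P vs Z: Z wins 31–1.
  P vs Y: Y wins 31–1.
  Z vs Y: Z wins 22–10.
Copeland scores (wins − losses):
  X: 3 − 1 = 2
  S: 1 − 3 = -2
  P: 0 − 4 = -4
  Z: 4 − 0 = 4
  Y: 2 − 2 = 0
Z has the best Copeland score.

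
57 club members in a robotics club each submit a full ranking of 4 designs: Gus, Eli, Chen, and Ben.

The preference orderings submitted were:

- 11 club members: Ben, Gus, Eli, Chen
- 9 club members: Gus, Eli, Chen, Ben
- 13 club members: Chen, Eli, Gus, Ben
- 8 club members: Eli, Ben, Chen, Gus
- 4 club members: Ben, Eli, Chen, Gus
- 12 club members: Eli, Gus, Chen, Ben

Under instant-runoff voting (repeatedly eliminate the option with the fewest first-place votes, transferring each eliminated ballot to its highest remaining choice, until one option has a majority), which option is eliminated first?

Round 1: Eli 20, Ben 15, Chen 13, Gus 9. Gus has the fewest and is eliminated.
Round 2: Eli 29, Ben 15, Chen 13. Eli has a majority.

Gus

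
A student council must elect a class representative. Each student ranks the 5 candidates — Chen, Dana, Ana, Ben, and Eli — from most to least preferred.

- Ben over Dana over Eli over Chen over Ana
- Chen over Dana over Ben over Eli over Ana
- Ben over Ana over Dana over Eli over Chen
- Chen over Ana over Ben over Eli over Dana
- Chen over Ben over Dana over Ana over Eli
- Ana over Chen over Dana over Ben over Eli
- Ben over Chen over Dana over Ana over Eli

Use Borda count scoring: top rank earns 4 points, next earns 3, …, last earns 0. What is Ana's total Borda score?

Borda scores:
  Chen: 1 + 4 + 0 + 4 + 4 + 3 + 3 = 19
  Dana: 3 + 3 + 2 + 0 + 2 + 2 + 2 = 14
  Ana: 0 + 0 + 3 + 3 + 1 + 4 + 1 = 12
  Ben: 4 + 2 + 4 + 2 + 3 + 1 + 4 = 20
  Eli: 2 + 1 + 1 + 1 + 0 + 0 + 0 = 5

12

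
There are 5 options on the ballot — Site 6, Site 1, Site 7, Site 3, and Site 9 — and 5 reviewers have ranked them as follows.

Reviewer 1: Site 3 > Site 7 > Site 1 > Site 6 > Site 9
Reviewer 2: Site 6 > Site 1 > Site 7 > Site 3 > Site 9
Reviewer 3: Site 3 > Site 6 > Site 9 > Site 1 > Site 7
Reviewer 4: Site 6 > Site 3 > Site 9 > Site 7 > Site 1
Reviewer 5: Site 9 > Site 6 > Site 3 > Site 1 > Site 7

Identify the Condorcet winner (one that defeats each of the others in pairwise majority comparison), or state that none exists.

Head-to-head results (5 voters total):
Site 6 vs Site 1: Site 6 wins 4–1.
Site 6 vs Site 7: Site 6 wins 4–1.
Site 6 vs Site 3: Site 6 wins 3–2.
Site 6 vs Site 9: Site 6 wins 4–1.
Site 1 vs Site 7: Site 1 wins 3–2.
Site 1 vs Site 3: Site 3 wins 4–1.
Site 1 vs Site 9: Site 9 wins 3–2.
Site 7 vs Site 3: Site 3 wins 4–1.
Site 7 vs Site 9: Site 9 wins 3–2.
Site 3 vs Site 9: Site 3 wins 4–1.
Site 6 beats each rival — Site 1 (4–1), Site 7 (4–1), Site 3 (3–2), Site 9 (4–1) — so Site 6 is the Condorcet winner.

Site 6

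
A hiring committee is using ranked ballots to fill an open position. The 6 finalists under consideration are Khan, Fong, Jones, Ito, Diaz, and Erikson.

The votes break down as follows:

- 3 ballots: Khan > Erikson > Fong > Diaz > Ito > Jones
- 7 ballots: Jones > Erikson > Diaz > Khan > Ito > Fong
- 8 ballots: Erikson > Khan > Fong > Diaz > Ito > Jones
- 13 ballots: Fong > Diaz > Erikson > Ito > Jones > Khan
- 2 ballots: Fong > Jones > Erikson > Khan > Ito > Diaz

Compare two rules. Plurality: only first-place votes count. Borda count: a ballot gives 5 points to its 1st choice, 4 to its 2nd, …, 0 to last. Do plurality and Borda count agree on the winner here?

Plurality first-place counts: Khan 3, Fong 15, Jones 7, Ito 0, Diaz 0, Erikson 8 → Fong.
Borda totals: Khan 65, Fong 108, Jones 56, Ito 46, Diaz 95, Erikson 125 → Erikson.
The two rules disagree: plurality picks Fong, Borda picks Erikson.

No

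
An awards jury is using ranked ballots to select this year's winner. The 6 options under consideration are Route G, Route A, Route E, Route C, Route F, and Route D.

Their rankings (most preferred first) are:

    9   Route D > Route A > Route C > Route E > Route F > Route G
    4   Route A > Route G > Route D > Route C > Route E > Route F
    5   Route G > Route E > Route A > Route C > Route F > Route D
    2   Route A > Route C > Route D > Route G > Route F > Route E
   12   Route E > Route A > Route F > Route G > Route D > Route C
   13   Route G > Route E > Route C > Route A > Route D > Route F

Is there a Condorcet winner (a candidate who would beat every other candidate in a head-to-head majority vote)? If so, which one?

Head-to-head results (45 voters total):
Route G vs Route A: Route A wins 27–18.
Route G vs Route E: Route G wins 24–21.
Route G vs Route C: Route G wins 34–11.
Route G vs Route F: Route G wins 24–21.
Route G vs Route D: Route G wins 34–11.
Route A vs Route E: Route E wins 30–15.
Route A vs Route C: Route A wins 32–13.
Route A vs Route F: Route A wins 45–0.
Route A vs Route D: Route A wins 36–9.
Route E vs Route C: Route E wins 30–15.
Route E vs Route F: Route E wins 43–2.
Route E vs Route D: Route E wins 30–15.
Route C vs Route F: Route C wins 33–12.
Route C vs Route D: Route D wins 25–20.
Route F vs Route D: Route D wins 28–17.
No candidate beats all others: Route G beats Route E beats Route A beats Route G, a majority cycle.

None — there is no Condorcet winner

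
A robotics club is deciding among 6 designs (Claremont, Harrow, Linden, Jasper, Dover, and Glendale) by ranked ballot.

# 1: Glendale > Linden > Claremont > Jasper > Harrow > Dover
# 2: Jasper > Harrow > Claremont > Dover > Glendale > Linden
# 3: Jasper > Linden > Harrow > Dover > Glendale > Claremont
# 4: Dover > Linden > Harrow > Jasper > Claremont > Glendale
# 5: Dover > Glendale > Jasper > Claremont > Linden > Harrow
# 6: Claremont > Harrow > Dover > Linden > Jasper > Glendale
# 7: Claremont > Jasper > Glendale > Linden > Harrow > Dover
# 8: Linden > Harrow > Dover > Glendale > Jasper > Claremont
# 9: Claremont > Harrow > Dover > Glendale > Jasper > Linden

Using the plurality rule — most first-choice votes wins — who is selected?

First-place vote totals:
  Claremont: 3
  Harrow: 0
  Linden: 1
  Jasper: 2
  Dover: 2
  Glendale: 1
Claremont has the most first-place votes.

Claremont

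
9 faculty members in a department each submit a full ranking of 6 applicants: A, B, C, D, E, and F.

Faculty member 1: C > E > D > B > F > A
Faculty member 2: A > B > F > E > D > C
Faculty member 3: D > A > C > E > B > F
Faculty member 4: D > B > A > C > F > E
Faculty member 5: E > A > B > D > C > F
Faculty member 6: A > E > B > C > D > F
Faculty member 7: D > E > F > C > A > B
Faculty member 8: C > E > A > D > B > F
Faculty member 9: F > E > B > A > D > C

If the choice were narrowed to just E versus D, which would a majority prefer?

Ballots ranking E above D: 6.
Ballots ranking D above E: 3.
E wins the head-to-head, 6–3.

E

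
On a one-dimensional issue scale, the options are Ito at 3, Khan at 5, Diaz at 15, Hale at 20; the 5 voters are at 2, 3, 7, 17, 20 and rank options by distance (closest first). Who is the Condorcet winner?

With single-peaked preferences on a line, the Condorcet winner is the candidate closest to the median voter.
The median voter (position 7) is closest to Khan at 5.
Check: Khan vs Ito — voters closer to Khan: 3 of 5.

Khan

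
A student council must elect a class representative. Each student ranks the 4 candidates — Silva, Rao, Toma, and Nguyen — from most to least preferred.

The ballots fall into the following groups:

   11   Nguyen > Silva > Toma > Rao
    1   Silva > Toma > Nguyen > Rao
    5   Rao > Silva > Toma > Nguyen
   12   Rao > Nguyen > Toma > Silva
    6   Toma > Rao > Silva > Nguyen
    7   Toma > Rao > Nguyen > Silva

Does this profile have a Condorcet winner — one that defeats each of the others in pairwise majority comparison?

Head-to-head results (42 voters total):
Silva vs Rao: Rao wins 30–12.
Silva vs Toma: Toma wins 25–17.
Silva vs Nguyen: Nguyen wins 30–12.
Rao vs Toma: Toma wins 25–17.
Rao vs Nguyen: Rao wins 30–12.
Toma vs Nguyen: Nguyen wins 23–19.
No candidate beats all others: Rao beats Nguyen beats Toma beats Rao, a majority cycle.

No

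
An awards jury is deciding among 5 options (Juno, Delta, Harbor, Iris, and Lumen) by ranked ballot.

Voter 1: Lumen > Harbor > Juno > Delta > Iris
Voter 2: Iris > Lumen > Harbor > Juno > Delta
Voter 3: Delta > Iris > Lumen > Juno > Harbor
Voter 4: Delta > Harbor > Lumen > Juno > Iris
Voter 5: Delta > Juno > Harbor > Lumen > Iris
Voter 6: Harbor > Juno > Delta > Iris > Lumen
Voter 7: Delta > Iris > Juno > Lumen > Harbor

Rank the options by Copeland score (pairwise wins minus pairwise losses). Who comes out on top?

Pairwise results:
  Juno vs Delta: Delta wins 4–3.
  Juno vs Harbor: Harbor wins 4–3.
  Juno vs Iris: Juno wins 4–3.
  Juno vs Lumen: Lumen wins 4–3.
  Delta vs Harbor: Delta wins 4–3.
  Delta vs Iris: Delta wins 6–1.
  Delta vs Lumen: Delta wins 5–2.
  Harbor vs Iris: Harbor wins 4–3.
  Harbor vs Lumen: Lumen wins 4–3.
  Iris vs Lumen: Iris wins 4–3.
Copeland scores (wins − losses):
  Juno: 1 − 3 = -2
  Delta: 4 − 0 = 4
  Harbor: 2 − 2 = 0
  Iris: 1 − 3 = -2
  Lumen: 2 − 2 = 0
Delta has the best Copeland score.

Delta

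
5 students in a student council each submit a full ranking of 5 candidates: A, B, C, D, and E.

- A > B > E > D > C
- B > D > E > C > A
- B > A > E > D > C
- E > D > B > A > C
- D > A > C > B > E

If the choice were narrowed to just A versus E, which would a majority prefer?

A

Ballots ranking A above E: 3.
Ballots ranking E above A: 2.
A wins the head-to-head, 3–2.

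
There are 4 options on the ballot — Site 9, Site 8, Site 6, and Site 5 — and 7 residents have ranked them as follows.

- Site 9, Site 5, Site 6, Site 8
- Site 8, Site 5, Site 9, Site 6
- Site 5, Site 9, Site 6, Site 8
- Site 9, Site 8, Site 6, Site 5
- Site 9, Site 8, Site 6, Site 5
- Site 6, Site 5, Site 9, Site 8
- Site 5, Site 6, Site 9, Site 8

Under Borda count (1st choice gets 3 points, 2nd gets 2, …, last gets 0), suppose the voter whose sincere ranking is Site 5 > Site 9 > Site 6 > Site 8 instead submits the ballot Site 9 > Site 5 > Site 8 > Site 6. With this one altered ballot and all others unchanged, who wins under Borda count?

Site 9

Borda totals with the altered ballot: Site 9 15, Site 8 8, Site 6 8, Site 5 11.
The winner is unchanged: still Site 9.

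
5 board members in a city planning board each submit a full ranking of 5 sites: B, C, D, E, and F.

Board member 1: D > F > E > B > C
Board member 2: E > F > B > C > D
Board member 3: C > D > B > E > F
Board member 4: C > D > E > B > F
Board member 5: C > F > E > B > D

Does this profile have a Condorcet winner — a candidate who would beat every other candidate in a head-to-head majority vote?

Yes

Head-to-head results (5 voters total):
B vs C: C wins 3–2.
B vs D: D wins 3–2.
B vs E: E wins 4–1.
B vs F: F wins 3–2.
C vs D: C wins 4–1.
C vs E: C wins 3–2.
C vs F: C wins 3–2.
D vs E: D wins 3–2.
D vs F: D wins 3–2.
E vs F: E wins 3–2.
C beats each rival — B (3–2), D (4–1), E (3–2), F (3–2) — so C is the Condorcet winner.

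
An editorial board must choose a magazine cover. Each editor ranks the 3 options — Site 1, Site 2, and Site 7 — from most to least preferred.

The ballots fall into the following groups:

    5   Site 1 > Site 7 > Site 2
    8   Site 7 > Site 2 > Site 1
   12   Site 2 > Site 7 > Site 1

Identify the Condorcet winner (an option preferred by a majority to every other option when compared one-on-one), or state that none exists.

Head-to-head results (25 voters total):
Site 1 vs Site 2: Site 2 wins 20–5.
Site 1 vs Site 7: Site 7 wins 20–5.
Site 2 vs Site 7: Site 7 wins 13–12.
Site 7 beats each rival — Site 1 (20–5), Site 2 (13–12) — so Site 7 is the Condorcet winner.

Site 7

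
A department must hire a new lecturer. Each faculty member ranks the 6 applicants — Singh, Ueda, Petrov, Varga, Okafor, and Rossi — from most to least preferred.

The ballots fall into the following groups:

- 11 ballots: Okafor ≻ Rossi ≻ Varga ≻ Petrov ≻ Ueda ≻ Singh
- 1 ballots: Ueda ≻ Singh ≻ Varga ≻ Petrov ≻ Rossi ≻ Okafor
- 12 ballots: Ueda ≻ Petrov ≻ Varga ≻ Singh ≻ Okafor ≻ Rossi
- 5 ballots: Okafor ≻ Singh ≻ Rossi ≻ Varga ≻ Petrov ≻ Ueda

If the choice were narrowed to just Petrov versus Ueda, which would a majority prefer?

Ballots ranking Petrov above Ueda: 11+5 = 16.
Ballots ranking Ueda above Petrov: 1+12 = 13.
Petrov wins the head-to-head, 16–13.

Petrov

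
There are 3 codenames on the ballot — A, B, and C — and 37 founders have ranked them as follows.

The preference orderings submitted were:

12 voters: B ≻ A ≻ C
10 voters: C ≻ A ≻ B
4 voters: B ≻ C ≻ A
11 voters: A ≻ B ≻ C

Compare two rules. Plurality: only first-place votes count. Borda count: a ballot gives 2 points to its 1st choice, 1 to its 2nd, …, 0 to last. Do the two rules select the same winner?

Plurality first-place counts: A 11, B 16, C 10 → B.
Borda totals: A 44, B 43, C 24 → A.
The two rules disagree: plurality picks B, Borda picks A.

No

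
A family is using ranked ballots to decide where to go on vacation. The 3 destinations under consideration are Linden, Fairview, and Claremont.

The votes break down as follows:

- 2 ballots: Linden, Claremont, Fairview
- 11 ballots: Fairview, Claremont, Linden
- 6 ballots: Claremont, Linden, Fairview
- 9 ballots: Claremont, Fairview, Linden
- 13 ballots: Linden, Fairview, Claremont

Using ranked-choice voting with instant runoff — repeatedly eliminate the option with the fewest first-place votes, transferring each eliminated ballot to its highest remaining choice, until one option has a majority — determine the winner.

Claremont

Round 1: Linden 15, Claremont 15, Fairview 11. Fairview has the fewest and is eliminated.
Round 2: Claremont 26, Linden 15. Claremont has a majority.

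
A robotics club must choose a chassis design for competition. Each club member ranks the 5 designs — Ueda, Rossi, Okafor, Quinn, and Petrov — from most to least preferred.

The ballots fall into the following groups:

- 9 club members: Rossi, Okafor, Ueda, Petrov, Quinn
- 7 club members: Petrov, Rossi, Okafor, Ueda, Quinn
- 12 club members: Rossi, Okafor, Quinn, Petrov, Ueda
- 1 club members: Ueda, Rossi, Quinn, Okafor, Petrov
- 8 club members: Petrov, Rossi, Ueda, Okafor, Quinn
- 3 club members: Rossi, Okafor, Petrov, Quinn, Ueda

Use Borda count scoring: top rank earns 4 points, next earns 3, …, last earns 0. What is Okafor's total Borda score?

Borda scores:
  Ueda: 9·2 + 7·1 + 12·0 + 4 + 8·2 + 3·0 = 45
  Rossi: 9·4 + 7·3 + 12·4 + 3 + 8·3 + 3·4 = 144
  Okafor: 9·3 + 7·2 + 12·3 + 1 + 8·1 + 3·3 = 95
  Quinn: 9·0 + 7·0 + 12·2 + 2 + 8·0 + 3·1 = 29
  Petrov: 9·1 + 7·4 + 12·1 + 0 + 8·4 + 3·2 = 87

95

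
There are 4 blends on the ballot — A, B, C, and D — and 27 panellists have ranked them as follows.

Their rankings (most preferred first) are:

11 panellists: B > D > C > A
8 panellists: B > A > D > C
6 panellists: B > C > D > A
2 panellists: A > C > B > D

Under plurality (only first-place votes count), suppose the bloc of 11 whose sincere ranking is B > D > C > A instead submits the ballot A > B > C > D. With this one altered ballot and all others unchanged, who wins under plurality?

First-place totals with the altered ballot: A 13, B 14, C 0, D 0.
The winner is unchanged: still B.

B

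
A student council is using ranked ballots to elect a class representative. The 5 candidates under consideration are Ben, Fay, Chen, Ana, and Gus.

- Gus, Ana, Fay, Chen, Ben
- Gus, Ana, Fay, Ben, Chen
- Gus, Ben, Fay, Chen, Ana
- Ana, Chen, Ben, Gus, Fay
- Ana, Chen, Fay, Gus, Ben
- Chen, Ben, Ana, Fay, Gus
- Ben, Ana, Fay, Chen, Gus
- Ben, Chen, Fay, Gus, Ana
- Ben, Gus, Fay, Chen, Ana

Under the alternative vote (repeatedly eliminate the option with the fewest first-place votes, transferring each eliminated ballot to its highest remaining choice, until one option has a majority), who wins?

Ben

Round 1: Ben 3, Gus 3, Ana 2, Chen 1, Fay 0. Fay has the fewest and is eliminated.
Round 2: Ben 3, Gus 3, Ana 2, Chen 1. Chen has the fewest and is eliminated.
Round 3: Ben 4, Gus 3, Ana 2. Ana has the fewest and is eliminated.
Round 4: Ben 5, Gus 4. Ben has a majority.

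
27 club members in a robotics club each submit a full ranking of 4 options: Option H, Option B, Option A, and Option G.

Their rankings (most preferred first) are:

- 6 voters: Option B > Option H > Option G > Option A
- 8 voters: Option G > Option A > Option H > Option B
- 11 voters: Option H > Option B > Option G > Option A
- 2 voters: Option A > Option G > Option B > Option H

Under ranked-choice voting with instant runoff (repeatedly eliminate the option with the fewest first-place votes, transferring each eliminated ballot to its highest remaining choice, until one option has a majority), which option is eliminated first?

Option A

Round 1: Option H 11, Option G 8, Option B 6, Option A 2. Option A has the fewest and is eliminated.
Round 2: Option H 11, Option G 10, Option B 6. Option B has the fewest and is eliminated.
Round 3: Option H 17, Option G 10. Option H has a majority.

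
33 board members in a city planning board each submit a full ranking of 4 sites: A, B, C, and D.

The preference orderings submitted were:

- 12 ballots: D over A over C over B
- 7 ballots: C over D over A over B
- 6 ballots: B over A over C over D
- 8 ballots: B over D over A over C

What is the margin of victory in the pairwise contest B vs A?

5

Ballots ranking B above A: 6+8 = 14.
Ballots ranking A above B: 12+7 = 19.
A wins 19–14, a margin of 5.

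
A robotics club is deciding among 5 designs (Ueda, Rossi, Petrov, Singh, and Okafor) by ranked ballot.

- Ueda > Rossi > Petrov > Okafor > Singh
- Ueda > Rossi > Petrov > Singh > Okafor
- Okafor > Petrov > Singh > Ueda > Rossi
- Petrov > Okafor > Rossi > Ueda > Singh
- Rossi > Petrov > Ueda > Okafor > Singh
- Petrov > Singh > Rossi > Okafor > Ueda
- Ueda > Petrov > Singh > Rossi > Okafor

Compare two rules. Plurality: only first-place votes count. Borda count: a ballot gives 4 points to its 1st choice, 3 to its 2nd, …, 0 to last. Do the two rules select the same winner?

Plurality first-place counts: Ueda 3, Rossi 1, Petrov 2, Singh 0, Okafor 1 → Ueda.
Borda totals: Ueda 16, Rossi 15, Petrov 21, Singh 8, Okafor 10 → Petrov.
The two rules disagree: plurality picks Ueda, Borda picks Petrov.

No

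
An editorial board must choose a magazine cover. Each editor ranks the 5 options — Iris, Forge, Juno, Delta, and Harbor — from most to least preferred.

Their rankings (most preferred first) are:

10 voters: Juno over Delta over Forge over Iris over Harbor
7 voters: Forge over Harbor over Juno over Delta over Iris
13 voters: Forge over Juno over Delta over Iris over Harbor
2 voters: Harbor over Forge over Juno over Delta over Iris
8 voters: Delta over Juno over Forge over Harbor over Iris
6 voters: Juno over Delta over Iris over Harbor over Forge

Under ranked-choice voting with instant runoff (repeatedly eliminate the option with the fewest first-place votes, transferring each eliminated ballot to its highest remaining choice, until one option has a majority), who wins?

Round 1: Forge 20, Juno 16, Delta 8, Harbor 2, Iris 0. Iris has the fewest and is eliminated.
Round 2: Forge 20, Juno 16, Delta 8, Harbor 2. Harbor has the fewest and is eliminated.
Round 3: Forge 22, Juno 16, Delta 8. Delta has the fewest and is eliminated.
Round 4: Juno 24, Forge 22. Juno has a majority.

Juno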